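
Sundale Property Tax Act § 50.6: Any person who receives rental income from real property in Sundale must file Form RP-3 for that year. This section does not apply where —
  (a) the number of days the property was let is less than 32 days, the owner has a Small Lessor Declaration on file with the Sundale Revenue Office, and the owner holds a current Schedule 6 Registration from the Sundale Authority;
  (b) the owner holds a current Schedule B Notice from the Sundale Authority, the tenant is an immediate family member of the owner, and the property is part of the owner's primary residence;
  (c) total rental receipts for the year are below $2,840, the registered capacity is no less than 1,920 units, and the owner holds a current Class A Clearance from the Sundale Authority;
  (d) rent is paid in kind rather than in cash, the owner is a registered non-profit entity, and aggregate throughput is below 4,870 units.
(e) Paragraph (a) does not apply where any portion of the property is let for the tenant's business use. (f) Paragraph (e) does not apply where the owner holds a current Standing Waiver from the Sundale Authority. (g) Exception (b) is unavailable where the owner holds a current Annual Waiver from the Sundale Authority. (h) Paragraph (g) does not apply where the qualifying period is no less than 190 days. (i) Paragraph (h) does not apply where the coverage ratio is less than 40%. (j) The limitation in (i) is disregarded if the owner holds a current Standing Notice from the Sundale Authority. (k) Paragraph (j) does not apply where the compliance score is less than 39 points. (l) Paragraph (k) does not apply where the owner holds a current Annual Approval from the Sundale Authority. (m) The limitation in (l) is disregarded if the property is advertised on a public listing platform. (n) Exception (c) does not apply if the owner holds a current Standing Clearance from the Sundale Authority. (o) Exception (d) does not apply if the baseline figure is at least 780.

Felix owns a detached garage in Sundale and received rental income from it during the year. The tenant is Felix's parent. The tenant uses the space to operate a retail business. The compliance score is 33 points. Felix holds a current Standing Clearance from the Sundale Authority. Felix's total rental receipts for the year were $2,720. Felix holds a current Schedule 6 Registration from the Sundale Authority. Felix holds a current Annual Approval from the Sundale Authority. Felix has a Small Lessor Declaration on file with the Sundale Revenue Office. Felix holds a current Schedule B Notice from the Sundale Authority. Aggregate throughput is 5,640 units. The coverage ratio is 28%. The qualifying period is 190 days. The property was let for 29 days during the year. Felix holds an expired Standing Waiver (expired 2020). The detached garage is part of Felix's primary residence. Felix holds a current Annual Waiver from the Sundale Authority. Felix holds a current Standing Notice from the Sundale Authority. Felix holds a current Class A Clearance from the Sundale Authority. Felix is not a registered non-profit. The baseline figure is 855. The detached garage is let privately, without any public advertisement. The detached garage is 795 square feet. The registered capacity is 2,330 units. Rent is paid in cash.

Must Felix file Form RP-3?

No — exception (b) applies; Felix is not required to file Form RP-3.

Exception (a): the number of days the property was let is 29 days, less than the 32 days limit; a Small Lessor Declaration is on file; a current Schedule 6 Registration is held — every condition holds. But applying paragraphs (e)–(f): (e) operates against (a): the space is let for business use. (f), which would lift (e), is not triggered — the Standing Waiver is not current. Exception (a) does not apply.
All of (b)'s requirements are met (a current Schedule B Notice is held; the tenant is an immediate family member; the detached garage is part of the primary residence). As to paragraphs (g)–(m): (g) is triggered (a current Annual Waiver is held), but is set aside by (h): (h) applies — the qualifying period is 190 days, meeting the 190 days threshold. (i) operates (the coverage ratio is 28%, less than the 40% limit), but is set aside by (j): (j) operates against (i): a current Standing Notice is held. (k) would limit (j) — the compliance score is 33 points, less than the 39 points limit — but (l) sets (k) aside: (l) is triggered — a current Annual Approval is held. (m) is not engaged (the property is let privately without advertisement), so (l) stands. Exception (b) stands.
Exception (c)'s conditions are all satisfied: total rental receipts for the year are $2,720, below the $2,840 limit; the registered capacity is 2,330 units, meeting the 1,920 units threshold; a current Class A Clearance is held. However, paragraph (n) must be considered: (n) operates — a current Standing Clearance is held. So (c) is unavailable.
Exception (d) fails — rent is paid in cash.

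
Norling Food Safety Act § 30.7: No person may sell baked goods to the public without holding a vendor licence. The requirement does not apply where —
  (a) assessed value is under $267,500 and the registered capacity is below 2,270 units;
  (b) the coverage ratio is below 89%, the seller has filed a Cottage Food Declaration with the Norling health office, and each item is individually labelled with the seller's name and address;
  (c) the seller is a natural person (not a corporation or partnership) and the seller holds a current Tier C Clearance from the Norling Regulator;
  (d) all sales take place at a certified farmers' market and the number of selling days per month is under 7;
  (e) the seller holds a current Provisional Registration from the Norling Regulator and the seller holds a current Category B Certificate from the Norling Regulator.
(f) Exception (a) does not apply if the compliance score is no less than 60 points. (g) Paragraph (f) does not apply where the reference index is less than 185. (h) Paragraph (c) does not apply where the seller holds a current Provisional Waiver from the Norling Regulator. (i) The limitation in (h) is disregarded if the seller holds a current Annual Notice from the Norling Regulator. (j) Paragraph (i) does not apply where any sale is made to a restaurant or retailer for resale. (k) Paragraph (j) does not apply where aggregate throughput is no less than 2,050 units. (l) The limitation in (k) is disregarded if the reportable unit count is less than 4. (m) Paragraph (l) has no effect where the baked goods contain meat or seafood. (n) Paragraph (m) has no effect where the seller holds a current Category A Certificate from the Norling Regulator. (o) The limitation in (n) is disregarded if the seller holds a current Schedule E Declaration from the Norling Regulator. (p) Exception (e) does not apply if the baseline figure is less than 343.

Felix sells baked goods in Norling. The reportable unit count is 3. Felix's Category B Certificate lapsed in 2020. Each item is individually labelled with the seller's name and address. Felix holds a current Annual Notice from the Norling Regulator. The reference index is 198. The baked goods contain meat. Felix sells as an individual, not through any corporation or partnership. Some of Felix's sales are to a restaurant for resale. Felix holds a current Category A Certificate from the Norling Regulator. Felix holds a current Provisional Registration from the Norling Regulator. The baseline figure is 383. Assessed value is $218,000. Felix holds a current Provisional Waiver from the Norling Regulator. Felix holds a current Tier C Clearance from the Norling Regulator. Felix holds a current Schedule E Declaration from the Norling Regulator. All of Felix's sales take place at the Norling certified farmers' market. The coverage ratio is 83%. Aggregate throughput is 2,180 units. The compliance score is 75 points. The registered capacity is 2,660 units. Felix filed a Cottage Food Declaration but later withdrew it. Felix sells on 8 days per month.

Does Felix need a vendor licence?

No — exception (c) applies; Felix is not required to hold a vendor licence.

Exception (a) fails — the registered capacity is 2,660 units, not below 2,270 units.
Exception (b) requires that the seller has filed a Cottage Food Declaration with the Norling health office; but the Cottage Food Declaration was withdrawn, so (b) is unavailable.
Exception (c)'s conditions are all satisfied: the seller is a natural person; a current Tier C Clearance is held. Under paragraphs (h)–(o): (h) is triggered (a current Provisional Waiver is held), but is overridden by (i): (i) operates against (h): a current Annual Notice is held. (j) operates (some sales are to a restaurant for resale), but is overridden by (k): (k) operates against (j): aggregate throughput is 2,180 units, meeting the 2,050 units threshold. (l) would limit (k) — the reportable unit count is 3, less than the 4 limit — but (m) sets (l) aside: (m) operates against (l): the baked goods contain meat. (n) would limit (m) — a current Category A Certificate is held — but (o) sets (n) aside: (o) operates against (n): a current Schedule E Declaration is held. Exception (c) stands.
Exception (d) fails — the number of selling days per month is 8, not under 7.
Exception (e) fails — no current Category B Certificate is held.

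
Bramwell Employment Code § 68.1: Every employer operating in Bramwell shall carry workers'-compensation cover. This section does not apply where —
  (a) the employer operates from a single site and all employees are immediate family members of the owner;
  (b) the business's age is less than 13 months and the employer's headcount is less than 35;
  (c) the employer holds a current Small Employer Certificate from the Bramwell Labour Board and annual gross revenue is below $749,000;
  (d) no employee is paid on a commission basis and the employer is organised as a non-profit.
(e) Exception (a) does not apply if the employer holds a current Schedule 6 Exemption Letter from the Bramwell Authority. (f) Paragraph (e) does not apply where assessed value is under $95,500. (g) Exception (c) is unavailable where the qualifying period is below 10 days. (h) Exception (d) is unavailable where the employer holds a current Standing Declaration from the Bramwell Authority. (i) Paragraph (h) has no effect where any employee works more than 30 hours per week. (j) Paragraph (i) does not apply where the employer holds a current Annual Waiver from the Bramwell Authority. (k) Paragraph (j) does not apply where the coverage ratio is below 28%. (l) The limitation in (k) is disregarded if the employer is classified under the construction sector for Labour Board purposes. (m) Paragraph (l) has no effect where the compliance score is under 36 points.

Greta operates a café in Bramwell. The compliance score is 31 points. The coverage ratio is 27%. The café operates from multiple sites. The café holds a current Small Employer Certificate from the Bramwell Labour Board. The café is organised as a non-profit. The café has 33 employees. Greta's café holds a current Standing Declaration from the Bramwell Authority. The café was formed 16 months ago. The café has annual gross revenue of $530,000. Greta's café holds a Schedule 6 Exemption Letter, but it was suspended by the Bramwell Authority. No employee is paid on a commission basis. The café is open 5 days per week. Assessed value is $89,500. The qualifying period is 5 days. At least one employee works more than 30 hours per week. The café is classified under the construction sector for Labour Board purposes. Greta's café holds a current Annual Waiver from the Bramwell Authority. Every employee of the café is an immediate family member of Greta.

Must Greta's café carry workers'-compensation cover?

Exception (a) requires that the employer operates from a single site; but the employer operates from multiple sites, so (a) is unavailable.
Exception (b) does not apply: the business's age is 16 months, not less than 13 months.
Exception (c) is satisfied on its face — a current Small Employer Certificate is held; annual gross revenue is $530,000, below the $749,000 limit. But: (g) is triggered — the qualifying period is 5 days, below the 10 days limit. Exception (c) does not apply.
Exception (d) is satisfied on its face — no employee is paid on commission; the employer is a non-profit. Applying paragraphs (h)–(m): (h) operates (a current Standing Declaration is held), but is overridden by (i): (i) is engaged — at least one employee exceeds 30 hours/week. (j) applies (a current Annual Waiver is held), but is itself disapplied by (k): (k) operates against (j): the coverage ratio is 27%, below the 28% limit. (l) is triggered (the café is classified under the construction sector), but is displaced by (m): (m) operates against (l): the compliance score is 31 points, under the 36 points limit. Exception (d) stands.

No — exception (d) applies; Greta's café is not required to carry workers'-compensation cover.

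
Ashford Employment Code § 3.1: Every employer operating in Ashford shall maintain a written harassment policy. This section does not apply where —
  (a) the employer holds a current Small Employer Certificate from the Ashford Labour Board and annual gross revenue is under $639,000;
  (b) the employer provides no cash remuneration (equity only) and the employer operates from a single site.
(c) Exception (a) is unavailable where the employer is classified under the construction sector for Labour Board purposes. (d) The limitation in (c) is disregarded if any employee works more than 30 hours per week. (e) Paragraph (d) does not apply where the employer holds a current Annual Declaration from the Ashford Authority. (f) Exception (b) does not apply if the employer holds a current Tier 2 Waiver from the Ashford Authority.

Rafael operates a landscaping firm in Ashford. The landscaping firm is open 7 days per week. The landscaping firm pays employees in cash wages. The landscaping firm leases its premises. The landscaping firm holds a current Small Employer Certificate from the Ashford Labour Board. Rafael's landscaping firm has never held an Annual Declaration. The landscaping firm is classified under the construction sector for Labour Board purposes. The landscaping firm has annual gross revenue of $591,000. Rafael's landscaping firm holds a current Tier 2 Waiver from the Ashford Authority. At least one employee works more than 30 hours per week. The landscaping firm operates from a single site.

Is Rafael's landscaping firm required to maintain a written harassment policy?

Exception (a): a current Small Employer Certificate is held; annual gross revenue is $591,000, under the $639,000 limit — every condition holds. Under paragraphs (c)–(e): (c) would limit (a) — the landscaping firm is classified under the construction sector — but (d) sets (c) aside: (d) is engaged — at least one employee exceeds 30 hours/week. (e) is not triggered (the Annual Declaration is not current), so (d) stands. So (a) applies.
Exception (b) fails — employees are paid cash wages.

No — exception (a) applies; Rafael's landscaping firm is not required to maintain a written harassment policy.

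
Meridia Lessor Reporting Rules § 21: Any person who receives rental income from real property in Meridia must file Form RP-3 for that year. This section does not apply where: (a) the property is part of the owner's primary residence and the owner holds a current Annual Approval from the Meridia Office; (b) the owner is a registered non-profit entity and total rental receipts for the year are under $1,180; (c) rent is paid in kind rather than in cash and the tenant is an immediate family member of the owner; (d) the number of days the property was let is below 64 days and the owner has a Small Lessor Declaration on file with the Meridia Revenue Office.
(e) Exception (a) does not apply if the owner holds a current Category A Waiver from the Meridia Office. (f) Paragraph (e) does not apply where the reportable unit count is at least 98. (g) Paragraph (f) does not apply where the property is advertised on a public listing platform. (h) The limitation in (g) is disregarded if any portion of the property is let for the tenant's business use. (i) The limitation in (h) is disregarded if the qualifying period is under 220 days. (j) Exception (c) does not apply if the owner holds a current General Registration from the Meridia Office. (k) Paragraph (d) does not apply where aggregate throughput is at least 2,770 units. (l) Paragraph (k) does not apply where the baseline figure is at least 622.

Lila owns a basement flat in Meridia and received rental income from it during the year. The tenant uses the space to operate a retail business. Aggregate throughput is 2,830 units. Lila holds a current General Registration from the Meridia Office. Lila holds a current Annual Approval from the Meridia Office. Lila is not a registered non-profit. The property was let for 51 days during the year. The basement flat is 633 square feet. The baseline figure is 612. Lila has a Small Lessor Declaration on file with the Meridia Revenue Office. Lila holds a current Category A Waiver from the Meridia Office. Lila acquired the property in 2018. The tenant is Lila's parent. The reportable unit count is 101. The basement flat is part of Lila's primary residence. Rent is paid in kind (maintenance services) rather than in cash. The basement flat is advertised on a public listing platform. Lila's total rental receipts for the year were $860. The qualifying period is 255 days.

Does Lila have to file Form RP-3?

Exception (a): the basement flat is part of the primary residence; a current Annual Approval is held — every condition holds. Under paragraphs (e)–(i): (e) is engaged (a current Category A Waiver is held), but is set aside by (f): (f) applies — the reportable unit count is 101, meeting the 98 threshold. (g) is triggered (the property is publicly advertised), but is overridden by (h): (h) operates against (g): the space is let for business use. (i) is inapplicable (the qualifying period is 255 days, not under 220 days), so (h) stands. Exception (a) stands.
Exception (b) requires that the owner is a registered non-profit entity; but Lila is not a registered non-profit, so (b) is unavailable.
Exception (c)'s conditions are all satisfied: rent is paid in kind; the tenant is an immediate family member. However, paragraph (j) must be considered: (j) is triggered — a current General Registration is held. (c) is therefore removed.
All of (d)'s requirements are met (the number of days the property was let is 51 days, below the 64 days limit; a Small Lessor Declaration is on file). But applying paragraphs (k)–(l): (k) operates — aggregate throughput is 2,830 units, meeting the 2,770 units threshold. (l) is not engaged (the baseline figure is 612, short of 622), so (k) stands. (d) is therefore removed.

No — exception (a) applies; Lila is not required to file Form RP-3.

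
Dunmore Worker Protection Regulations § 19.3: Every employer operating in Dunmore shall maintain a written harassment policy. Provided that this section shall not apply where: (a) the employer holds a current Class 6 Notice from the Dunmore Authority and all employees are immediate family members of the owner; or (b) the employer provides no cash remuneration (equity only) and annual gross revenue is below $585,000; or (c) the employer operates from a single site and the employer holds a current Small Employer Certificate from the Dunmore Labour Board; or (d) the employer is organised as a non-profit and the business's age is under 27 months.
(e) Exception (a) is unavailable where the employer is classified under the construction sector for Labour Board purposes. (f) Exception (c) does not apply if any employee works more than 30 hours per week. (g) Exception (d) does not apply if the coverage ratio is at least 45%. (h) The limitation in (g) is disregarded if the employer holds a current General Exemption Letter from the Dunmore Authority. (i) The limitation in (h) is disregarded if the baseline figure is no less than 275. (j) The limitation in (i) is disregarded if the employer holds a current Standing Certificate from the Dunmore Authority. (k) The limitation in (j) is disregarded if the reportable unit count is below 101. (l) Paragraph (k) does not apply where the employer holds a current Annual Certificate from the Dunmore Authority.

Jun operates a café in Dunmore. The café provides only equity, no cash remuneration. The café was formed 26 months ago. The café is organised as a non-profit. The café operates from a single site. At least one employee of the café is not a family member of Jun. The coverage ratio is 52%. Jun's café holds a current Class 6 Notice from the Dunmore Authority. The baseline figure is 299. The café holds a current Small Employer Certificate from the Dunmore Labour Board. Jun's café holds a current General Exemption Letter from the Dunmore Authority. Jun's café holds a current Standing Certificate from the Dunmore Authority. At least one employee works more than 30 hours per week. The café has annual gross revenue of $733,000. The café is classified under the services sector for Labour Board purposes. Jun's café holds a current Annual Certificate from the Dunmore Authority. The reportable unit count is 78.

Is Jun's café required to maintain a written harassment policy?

Exception (a) requires that all employees are immediate family members of the owner; but at least one employee is not a family member, so (a) is unavailable.
Exception (b) fails — annual gross revenue is $733,000, not below $585,000.
Exception (c) is satisfied on its face — the employer operates from a single site; a current Small Employer Certificate is held. However, paragraph (f) must be considered: (f) is engaged — at least one employee exceeds 30 hours/week. (c) is therefore removed.
Exception (d) is satisfied on its face — the employer is a non-profit; the business's age is 26 months, under the 27 months limit. Applying paragraphs (g)–(l): (g) would limit (d) — the coverage ratio is 52%, meeting the 45% threshold — but (h) sets (g) aside: (h) operates against (g): a current General Exemption Letter is held. (i) would limit (h) — the baseline figure is 299, meeting the 275 threshold — but (j) sets (i) aside: (j) operates — a current Standing Certificate is held. (k) would limit (j) — the reportable unit count is 78, below the 101 limit — but (l) sets (k) aside: (l) is triggered — a current Annual Certificate is held. So (d) applies.

No — exception (d) applies; Jun's café is not required to maintain a written harassment policy.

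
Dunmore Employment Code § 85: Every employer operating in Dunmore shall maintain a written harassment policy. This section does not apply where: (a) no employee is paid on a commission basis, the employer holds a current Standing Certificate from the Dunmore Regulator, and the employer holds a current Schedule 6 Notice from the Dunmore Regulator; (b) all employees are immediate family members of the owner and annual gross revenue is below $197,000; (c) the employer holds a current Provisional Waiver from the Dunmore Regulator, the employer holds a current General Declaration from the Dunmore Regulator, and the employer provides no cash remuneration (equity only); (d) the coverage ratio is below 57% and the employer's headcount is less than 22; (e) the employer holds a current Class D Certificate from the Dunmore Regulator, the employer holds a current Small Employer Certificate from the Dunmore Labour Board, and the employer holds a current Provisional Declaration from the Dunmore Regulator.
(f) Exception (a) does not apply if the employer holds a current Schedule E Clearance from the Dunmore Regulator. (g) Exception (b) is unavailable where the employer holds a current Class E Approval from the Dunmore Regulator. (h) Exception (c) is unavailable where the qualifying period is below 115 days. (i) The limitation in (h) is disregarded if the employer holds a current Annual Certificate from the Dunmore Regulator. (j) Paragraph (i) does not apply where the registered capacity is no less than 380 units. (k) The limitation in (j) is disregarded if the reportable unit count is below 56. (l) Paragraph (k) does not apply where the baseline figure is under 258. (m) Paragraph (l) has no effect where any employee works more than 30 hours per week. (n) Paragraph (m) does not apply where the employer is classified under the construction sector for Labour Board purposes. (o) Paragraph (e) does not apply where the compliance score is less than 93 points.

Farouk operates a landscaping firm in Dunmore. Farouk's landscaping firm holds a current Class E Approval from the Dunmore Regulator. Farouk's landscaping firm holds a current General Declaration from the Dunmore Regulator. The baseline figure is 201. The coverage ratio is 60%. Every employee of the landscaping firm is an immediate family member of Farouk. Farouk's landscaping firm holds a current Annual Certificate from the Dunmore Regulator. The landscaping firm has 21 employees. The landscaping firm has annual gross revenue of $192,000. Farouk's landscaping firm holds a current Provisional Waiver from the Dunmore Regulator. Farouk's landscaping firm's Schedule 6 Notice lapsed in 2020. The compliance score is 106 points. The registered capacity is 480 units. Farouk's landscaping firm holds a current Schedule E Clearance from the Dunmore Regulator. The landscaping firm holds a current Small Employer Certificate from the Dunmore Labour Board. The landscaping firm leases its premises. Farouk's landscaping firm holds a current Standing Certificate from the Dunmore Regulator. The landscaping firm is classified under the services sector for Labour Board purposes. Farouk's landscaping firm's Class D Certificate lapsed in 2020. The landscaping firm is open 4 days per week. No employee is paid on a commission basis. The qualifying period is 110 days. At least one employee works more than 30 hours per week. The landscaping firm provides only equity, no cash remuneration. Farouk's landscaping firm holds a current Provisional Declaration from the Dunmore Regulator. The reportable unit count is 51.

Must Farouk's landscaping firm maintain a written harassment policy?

Exception (a) fails — the Schedule 6 Notice is not current.
Exception (b): every employee is an immediate family member; annual gross revenue is $192,000, below the $197,000 limit — every condition holds. However, paragraph (g) must be considered: (g) operates against (b): a current Class E Approval is held. Exception (b) does not apply.
Exception (c): a current Provisional Waiver is held; a current General Declaration is held; remuneration is equity-only — every condition holds. As to paragraphs (h)–(n): (h) would limit (c) — the qualifying period is 110 days, below the 115 days limit — but (i) sets (h) aside: (i) operates against (h): a current Annual Certificate is held. (j) would limit (i) — the registered capacity is 480 units, meeting the 380 units threshold — but (k) sets (j) aside: (k) operates — the reportable unit count is 51, below the 56 limit. (l) would limit (k) — the baseline figure is 201, under the 258 limit — but (m) sets (l) aside: (m) operates against (l): at least one employee exceeds 30 hours/week. (n) is inapplicable (the landscaping firm is classified under the services sector), so (m) stands. Exception (c) stands.
Exception (d) requires that the coverage ratio is below 57%; but the coverage ratio is 60%, not below 57%, so (d) is unavailable.
Exception (e) does not apply: there is no Class D Certificate in force.

No — exception (c) applies; Farouk's landscaping firm is not required to maintain a written harassment policy.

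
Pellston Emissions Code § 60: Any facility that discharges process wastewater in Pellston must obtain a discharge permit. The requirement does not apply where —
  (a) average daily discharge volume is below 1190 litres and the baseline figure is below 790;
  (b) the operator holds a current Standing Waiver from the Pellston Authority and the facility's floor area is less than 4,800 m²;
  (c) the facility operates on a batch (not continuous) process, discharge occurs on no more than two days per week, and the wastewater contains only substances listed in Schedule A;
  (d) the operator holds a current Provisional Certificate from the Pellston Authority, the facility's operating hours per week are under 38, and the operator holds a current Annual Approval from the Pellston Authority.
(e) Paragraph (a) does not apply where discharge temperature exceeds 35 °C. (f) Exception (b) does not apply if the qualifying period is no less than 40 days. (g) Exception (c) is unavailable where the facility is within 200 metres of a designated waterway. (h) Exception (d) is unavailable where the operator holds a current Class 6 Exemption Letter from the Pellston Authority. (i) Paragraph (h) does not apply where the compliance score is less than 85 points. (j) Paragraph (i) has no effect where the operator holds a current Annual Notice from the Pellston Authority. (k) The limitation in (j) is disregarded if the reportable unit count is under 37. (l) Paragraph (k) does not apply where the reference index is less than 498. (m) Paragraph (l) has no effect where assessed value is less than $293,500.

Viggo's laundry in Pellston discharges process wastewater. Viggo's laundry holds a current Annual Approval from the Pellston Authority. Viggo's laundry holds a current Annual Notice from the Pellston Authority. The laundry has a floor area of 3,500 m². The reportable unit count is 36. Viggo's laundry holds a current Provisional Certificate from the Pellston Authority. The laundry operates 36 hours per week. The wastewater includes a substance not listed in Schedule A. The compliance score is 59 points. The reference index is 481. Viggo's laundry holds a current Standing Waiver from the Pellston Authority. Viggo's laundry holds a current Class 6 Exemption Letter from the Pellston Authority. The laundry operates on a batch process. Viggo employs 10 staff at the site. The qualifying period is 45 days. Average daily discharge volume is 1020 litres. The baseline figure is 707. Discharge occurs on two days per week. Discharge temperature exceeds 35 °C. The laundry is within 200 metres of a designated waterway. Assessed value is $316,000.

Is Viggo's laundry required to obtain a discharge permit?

Yes — Viggo's laundry must obtain a discharge permit.

Exception (a): average daily discharge volume is 1020 litres, below the 1190 litres limit; the baseline figure is 707, below the 790 limit — every condition holds. But: (e) operates — discharge temperature exceeds 35 °C. (a) is therefore removed.
Exception (b): a current Standing Waiver is held; the facility's floor area is 3,500 m², less than the 4,800 m² limit — every condition holds. But applying paragraph (f): (f) operates against (b): the qualifying period is 45 days, meeting the 40 days threshold. Exception (b) does not apply.
Exception (c) does not apply: the wastewater includes a non-Schedule-A substance.
All of (d)'s requirements are met (a current Provisional Certificate is held; the facility's operating hours per week are 36, under the 38 limit; a current Annual Approval is held). However, paragraphs (h)–(m) must be considered: (h) operates against (d): a current Class 6 Exemption Letter is held. (i) is engaged (the compliance score is 59 points, less than the 85 points limit), but yields to (j): (j) operates — a current Annual Notice is held. (k) would limit (j) — the reportable unit count is 36, under the 37 limit — but (l) sets (k) aside: (l) operates against (k): the reference index is 481, less than the 498 limit. (m), which would lift (l), is inapplicable — assessed value is $316,000, not less than $293,500. Exception (d) does not apply.
No exception displaces § 60.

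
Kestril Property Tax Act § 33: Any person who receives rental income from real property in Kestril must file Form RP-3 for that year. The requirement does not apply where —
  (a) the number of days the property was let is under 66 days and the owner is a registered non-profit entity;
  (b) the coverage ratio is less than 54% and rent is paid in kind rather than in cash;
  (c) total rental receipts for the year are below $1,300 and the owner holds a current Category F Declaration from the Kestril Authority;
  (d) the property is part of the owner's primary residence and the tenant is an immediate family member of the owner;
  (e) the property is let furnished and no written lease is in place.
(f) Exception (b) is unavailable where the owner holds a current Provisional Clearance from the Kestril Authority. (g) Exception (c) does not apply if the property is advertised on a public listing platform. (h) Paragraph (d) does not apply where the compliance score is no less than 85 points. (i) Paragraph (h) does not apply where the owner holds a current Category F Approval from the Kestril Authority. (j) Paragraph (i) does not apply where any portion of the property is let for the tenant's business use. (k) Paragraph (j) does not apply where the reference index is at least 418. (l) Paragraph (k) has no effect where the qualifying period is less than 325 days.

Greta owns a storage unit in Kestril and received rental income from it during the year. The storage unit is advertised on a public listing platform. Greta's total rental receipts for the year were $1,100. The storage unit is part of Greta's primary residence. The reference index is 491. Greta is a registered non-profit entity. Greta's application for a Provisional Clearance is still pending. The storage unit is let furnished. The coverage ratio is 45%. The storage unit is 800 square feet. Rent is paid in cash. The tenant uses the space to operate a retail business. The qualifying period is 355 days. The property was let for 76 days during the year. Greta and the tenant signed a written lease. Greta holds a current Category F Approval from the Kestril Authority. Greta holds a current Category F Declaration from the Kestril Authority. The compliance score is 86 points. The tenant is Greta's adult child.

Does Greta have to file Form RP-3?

No — exception (d) applies; Greta is not required to file Form RP-3.

Exception (a) requires that the number of days the property was let is under 66 days; but the number of days the property was let is 76 days, not under 66 days, so (a) is unavailable.
Exception (b) fails — rent is paid in cash.
Exception (c) is satisfied on its face — total rental receipts for the year are $1,100, below the $1,300 limit; a current Category F Declaration is held. But applying paragraph (g): (g) operates against (c): the property is publicly advertised. Exception (c) does not apply.
All of (d)'s requirements are met (the storage unit is part of the primary residence; the tenant is an immediate family member). Under paragraphs (h)–(l): (h) would limit (d) — the compliance score is 86 points, meeting the 85 points threshold — but (i) sets (h) aside: (i) is engaged — a current Category F Approval is held. (j) is triggered (the space is let for business use), but is itself disapplied by (k): (k) applies — the reference index is 491, meeting the 418 threshold. (l), which would lift (k), does not operate here — the qualifying period is 355 days, not less than 325 days. So (d) applies.
Exception (e) does not apply: a written lease is in place.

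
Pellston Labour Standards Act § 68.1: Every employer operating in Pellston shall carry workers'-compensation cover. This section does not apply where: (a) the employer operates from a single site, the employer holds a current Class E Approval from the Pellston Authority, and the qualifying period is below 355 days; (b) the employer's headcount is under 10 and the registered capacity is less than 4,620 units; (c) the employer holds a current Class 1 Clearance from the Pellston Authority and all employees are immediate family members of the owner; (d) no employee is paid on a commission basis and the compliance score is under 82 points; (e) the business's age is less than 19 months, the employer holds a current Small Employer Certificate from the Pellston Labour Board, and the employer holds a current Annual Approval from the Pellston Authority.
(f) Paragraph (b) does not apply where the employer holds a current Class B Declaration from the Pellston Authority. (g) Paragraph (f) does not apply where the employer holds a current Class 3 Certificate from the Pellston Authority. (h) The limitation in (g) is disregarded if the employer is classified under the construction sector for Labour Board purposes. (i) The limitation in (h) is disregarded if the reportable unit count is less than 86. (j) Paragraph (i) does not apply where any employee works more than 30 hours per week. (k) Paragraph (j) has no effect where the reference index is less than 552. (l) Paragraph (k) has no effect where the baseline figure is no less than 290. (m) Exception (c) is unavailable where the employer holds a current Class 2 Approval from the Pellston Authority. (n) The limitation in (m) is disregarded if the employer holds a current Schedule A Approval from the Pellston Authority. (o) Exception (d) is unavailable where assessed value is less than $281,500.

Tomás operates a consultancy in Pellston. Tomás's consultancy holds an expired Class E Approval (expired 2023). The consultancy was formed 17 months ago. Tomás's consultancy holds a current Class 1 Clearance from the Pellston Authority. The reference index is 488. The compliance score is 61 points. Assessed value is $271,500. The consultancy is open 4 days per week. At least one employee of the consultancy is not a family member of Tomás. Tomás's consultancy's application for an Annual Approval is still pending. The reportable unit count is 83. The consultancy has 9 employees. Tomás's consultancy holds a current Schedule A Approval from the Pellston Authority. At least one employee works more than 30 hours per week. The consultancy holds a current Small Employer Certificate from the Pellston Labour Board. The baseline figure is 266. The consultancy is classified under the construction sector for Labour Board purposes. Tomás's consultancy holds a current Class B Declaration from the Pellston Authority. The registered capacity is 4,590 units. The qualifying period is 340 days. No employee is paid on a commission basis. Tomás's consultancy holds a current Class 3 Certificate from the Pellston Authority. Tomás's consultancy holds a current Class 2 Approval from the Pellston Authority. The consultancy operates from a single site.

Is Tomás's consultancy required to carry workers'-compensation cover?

Exception (a) does not apply: no current Class E Approval is held.
Exception (b) is satisfied on its face — the employer's headcount is 9, under the 10 limit; the registered capacity is 4,590 units, less than the 4,620 units limit. Under paragraphs (f)–(l): (f) would limit (b) — a current Class B Declaration is held — but (g) sets (f) aside: (g) operates against (f): a current Class 3 Certificate is held. (h) is triggered (the consultancy is classified under the construction sector), but is displaced by (i): (i) is triggered — the reportable unit count is 83, less than the 86 limit. (j) operates (at least one employee exceeds 30 hours/week), but yields to (k): (k) operates against (j): the reference index is 488, less than the 552 limit. (l), which would lift (k), does not operate here — the baseline figure is 266, short of 290. Exception (b) stands.
Exception (c) does not apply: at least one employee is not a family member.
Exception (d) is satisfied on its face — no employee is paid on commission; the compliance score is 61 points, under the 82 points limit. However, paragraph (o) must be considered: (o) is engaged — assessed value is $271,500, less than the $281,500 limit. Exception (d) does not apply.
Exception (e) does not apply: no current Annual Approval is held.

No — exception (b) applies; Tomás's consultancy is not required to carry workers'-compensation cover.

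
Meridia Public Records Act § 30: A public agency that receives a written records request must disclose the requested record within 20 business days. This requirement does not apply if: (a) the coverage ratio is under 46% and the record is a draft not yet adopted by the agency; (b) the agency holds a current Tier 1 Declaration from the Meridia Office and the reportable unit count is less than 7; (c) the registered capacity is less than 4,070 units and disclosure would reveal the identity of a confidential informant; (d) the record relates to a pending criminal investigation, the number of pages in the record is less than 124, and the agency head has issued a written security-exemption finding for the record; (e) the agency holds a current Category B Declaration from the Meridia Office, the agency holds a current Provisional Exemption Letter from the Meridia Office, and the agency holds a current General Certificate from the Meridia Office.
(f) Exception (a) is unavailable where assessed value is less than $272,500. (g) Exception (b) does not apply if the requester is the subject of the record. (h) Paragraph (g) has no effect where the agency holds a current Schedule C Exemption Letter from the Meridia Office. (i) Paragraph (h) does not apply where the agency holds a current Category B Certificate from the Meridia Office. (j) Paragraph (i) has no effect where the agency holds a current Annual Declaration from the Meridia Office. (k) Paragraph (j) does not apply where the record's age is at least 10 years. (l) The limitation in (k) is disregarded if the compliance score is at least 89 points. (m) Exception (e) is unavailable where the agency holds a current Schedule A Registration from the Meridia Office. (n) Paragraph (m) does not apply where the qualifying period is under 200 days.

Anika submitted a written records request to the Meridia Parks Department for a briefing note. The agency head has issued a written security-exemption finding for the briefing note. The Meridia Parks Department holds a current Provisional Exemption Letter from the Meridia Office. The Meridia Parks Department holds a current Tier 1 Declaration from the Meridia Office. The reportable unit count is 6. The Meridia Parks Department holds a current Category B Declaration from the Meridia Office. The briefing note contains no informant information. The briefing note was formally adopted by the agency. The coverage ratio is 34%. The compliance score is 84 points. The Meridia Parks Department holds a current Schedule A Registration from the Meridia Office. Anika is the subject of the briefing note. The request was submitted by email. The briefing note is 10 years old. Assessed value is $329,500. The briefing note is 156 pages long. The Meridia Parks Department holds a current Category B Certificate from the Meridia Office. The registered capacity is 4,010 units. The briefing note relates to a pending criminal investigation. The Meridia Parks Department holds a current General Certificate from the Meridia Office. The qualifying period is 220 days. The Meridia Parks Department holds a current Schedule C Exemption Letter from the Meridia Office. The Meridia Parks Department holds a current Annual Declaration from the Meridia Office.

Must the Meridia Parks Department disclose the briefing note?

Exception (a) requires that the record is a draft not yet adopted by the agency; but the briefing note has been formally adopted, so (a) is unavailable.
All of (b)'s requirements are met (a current Tier 1 Declaration is held; the reportable unit count is 6, less than the 7 limit). However, paragraphs (g)–(l) must be considered: (g) operates against (b): Anika is the subject of the briefing note. (h) operates (a current Schedule C Exemption Letter is held), but is overridden by (i): (i) is triggered — a current Category B Certificate is held. (j) would limit (i) — a current Annual Declaration is held — but (k) sets (j) aside: (k) is engaged — the record's age is 10 years, meeting the 10 years threshold. (l), which would lift (k), is not triggered — the compliance score is 84 points, short of 89 points. (b) is therefore removed.
Exception (c) requires that disclosure would reveal the identity of a confidential informant; but the briefing note contains no informant information, so (c) is unavailable.
Exception (d) does not apply: the number of pages in the record is 156, not less than 124.
Exception (e) is satisfied on its face — a current Category B Declaration is held; a current Provisional Exemption Letter is held; a current General Certificate is held. However, paragraphs (m)–(n) must be considered: (m) operates against (e): a current Schedule A Registration is held. (n), which would lift (m), is not triggered — the qualifying period is 220 days, not under 200 days. (e) is therefore removed.
No exception displaces § 30.

Yes — the Meridia Parks Department must disclose the briefing note.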